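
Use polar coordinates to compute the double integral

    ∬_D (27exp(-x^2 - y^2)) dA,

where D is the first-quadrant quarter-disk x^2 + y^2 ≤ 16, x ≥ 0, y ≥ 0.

The region D is 0 ≤ r ≤ 4, 0 ≤ θ ≤ π/2 in polar coordinates, where x = r cos(θ), y = r sin(θ), and dA = r dr dθ.

Under the substitution, the integrand becomes 27exp(-r^2), so

    ∬_D (27exp(-x^2 - y^2)) dA = ∫_{0}^{π/2} ∫_{0}^{4} (27exp(-r^2)) · r dr dθ.

Inner integral (in r): ∫_{0}^{4} (27exp(-r^2)) · r dr = 27/2 - 27exp(-16)/2.

Outer integral (in θ): ∫_{0}^{π/2} (27/2 - 27exp(-16)/2) dθ = -27π (1 - exp(16))exp(-16)/4.

Therefore ∬_D (27exp(-x^2 - y^2)) dA = -27π (1 - exp(16))exp(-16)/4.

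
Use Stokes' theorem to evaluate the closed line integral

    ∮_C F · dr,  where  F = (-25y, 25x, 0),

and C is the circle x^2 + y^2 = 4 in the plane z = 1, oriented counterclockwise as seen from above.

Let S be the flat disk x^2 + y^2 ≤ 4 in the plane z = 1, with upward unit normal n̂ = ẑ. By Stokes' theorem,

    ∮_C F · dr = ∬_S (∇ × F) · n̂ dS = ∬_D (curl F)_z dA,

where D is the disk x^2 + y^2 ≤ 4.

Compute the curl of F = (-25y, 25x, 0):
    (∇ × F)_x = ∂F_z/∂y - ∂F_y/∂z = 0,
    (∇ × F)_y = ∂F_x/∂z - ∂F_z/∂x = 0,
    (∇ × F)_z = ∂F_y/∂x - ∂F_x/∂y = 50.

On z = 1, (curl F)_z = 50.

Convert to polar (x = r cos θ, y = r sin θ, dA = r dr dθ); the integrand becomes 50, so

    ∬_D (curl F)_z dA = ∫_0^{2π} ∫_0^{2} (50) · r dr dθ.

Inner (r from 0 to 2): 100.
Outer (θ from 0 to 2π): 200π.

Therefore ∮_C F · dr = 200π.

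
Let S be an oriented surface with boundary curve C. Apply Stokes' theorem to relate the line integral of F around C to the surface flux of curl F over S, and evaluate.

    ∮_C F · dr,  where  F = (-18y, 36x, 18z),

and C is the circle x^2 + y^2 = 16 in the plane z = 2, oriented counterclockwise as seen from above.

Let S be the flat disk x^2 + y^2 ≤ 16 in the plane z = 2, with upward unit normal n̂ = ẑ. By Stokes' theorem,

    ∮_C F · dr = ∬_S (∇ × F) · n̂ dS = ∬_D (curl F)_z dA,

where D is the disk x^2 + y^2 ≤ 16.

Compute the curl of F = (-18y, 36x, 18z):
    (∇ × F)_x = ∂F_z/∂y - ∂F_y/∂z = 0,
    (∇ × F)_y = ∂F_x/∂z - ∂F_z/∂x = 0,
    (∇ × F)_z = ∂F_y/∂x - ∂F_x/∂y = 54.

On z = 2, (curl F)_z = 54.

Convert to polar (x = r cos θ, y = r sin θ, dA = r dr dθ); the integrand becomes 54, so

    ∬_D (curl F)_z dA = ∫_0^{2π} ∫_0^{4} (54) · r dr dθ.

Inner (r from 0 to 4): 432.
Outer (θ from 0 to 2π): 864π.

Therefore ∮_C F · dr = 864π.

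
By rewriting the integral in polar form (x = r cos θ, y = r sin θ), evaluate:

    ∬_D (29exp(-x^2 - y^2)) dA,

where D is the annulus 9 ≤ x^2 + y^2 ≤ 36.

The region D is 3 ≤ r ≤ 6, 0 ≤ θ ≤ 2π in polar coordinates, where x = r cos(θ), y = r sin(θ), and dA = r dr dθ.

Under the substitution, the integrand becomes 29exp(-r^2), so

    ∬_D (29exp(-x^2 - y^2)) dA = ∫_{0}^{2π} ∫_{3}^{6} (29exp(-r^2)) · r dr dθ.

Inner integral (in r): ∫_{3}^{6} (29exp(-r^2)) · r dr = -(29 - 29exp(27))exp(-36)/2.

Outer integral (in θ): ∫_{0}^{2π} (-(29 - 29exp(27))exp(-36)/2) dθ = -29π (1 - exp(27))exp(-36).

Therefore ∬_D (29exp(-x^2 - y^2)) dA = -29π (1 - exp(27))exp(-36).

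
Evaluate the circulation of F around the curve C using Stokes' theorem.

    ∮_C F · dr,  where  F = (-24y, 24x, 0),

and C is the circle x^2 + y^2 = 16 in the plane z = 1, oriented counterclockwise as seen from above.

Let S be the flat disk x^2 + y^2 ≤ 16 in the plane z = 1, with upward unit normal n̂ = ẑ. By Stokes' theorem,

    ∮_C F · dr = ∬_S (∇ × F) · n̂ dS = ∬_D (curl F)_z dA,

where D is the disk x^2 + y^2 ≤ 16.

Compute the curl of F = (-24y, 24x, 0):
    (∇ × F)_x = ∂F_z/∂y - ∂F_y/∂z = 0,
    (∇ × F)_y = ∂F_x/∂z - ∂F_z/∂x = 0,
    (∇ × F)_z = ∂F_y/∂x - ∂F_x/∂y = 48.

On z = 1, (curl F)_z = 48.

Convert to polar (x = r cos θ, y = r sin θ, dA = r dr dθ); the integrand becomes 48, so

    ∬_D (curl F)_z dA = ∫_0^{2π} ∫_0^{4} (48) · r dr dθ.

Inner (r from 0 to 4): 384.
Outer (θ from 0 to 2π): 768π.

Therefore ∮_C F · dr = 768π.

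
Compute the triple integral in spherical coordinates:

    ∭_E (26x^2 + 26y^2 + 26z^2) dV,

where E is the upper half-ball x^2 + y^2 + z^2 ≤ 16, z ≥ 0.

In spherical coordinates, x = ρ sin(φ) cos(θ), y = ρ sin(φ) sin(θ), z = ρ cos(φ), and dV = ρ^2 sin(φ) dρ dφ dθ.

The integrand becomes 26ρ^2, so

    ∭_E (26x^2 + 26y^2 + 26z^2) dV = ∫_{0}^{2π} ∫_{0}^{π/2} ∫_{0}^{4} (26ρ^2) · ρ^2 sin(φ) dρ dφ dθ.

Inner (ρ): 26624sin(φ)/5.
Middle (φ): 26624/5.
Outer (θ): 53248π/5.

Therefore the triple integral equals 53248π/5.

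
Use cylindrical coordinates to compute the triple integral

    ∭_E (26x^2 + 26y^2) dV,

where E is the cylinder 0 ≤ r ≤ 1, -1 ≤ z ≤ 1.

In cylindrical coordinates, x = r cos(θ), y = r sin(θ), z = z, and dV = r dr dθ dz.

The integrand becomes 26r^2, so

    ∭_E (26x^2 + 26y^2) dV = ∫_{0}^{2π} ∫_{0}^{1} ∫_{-1}^{1} (26r^2) · r dz dr dθ.

Inner (z): 52r^3.
Middle (r from 0 to 1): 13.
Outer (θ): 26π.

Therefore the triple integral equals 26π.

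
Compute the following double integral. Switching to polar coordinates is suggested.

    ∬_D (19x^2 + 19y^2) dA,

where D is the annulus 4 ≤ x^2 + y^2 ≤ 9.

The region D is 2 ≤ r ≤ 3, 0 ≤ θ ≤ 2π in polar coordinates, where x = r cos(θ), y = r sin(θ), and dA = r dr dθ.

Under the substitution, the integrand becomes 19r^2, so

    ∬_D (19x^2 + 19y^2) dA = ∫_{0}^{2π} ∫_{2}^{3} (19r^2) · r dr dθ.

Inner integral (in r): ∫_{2}^{3} (19r^2) · r dr = 1235/4.

Outer integral (in θ): ∫_{0}^{2π} (1235/4) dθ = 1235π/2.

Therefore ∬_D (19x^2 + 19y^2) dA = 1235π/2.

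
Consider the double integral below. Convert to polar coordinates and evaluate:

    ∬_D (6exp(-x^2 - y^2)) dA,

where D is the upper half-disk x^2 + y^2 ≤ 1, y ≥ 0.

The region D is 0 ≤ r ≤ 1, 0 ≤ θ ≤ π in polar coordinates, where x = r cos(θ), y = r sin(θ), and dA = r dr dθ.

Under the substitution, the integrand becomes 6exp(-r^2), so

    ∬_D (6exp(-x^2 - y^2)) dA = ∫_{0}^{π} ∫_{0}^{1} (6exp(-r^2)) · r dr dθ.

Inner integral (in r): ∫_{0}^{1} (6exp(-r^2)) · r dr = 3 - 3exp(-1).

Outer integral (in θ): ∫_{0}^{π} (3 - 3exp(-1)) dθ = -3π exp(-1) + 3π.

Therefore ∬_D (6exp(-x^2 - y^2)) dA = -3π exp(-1) + 3π.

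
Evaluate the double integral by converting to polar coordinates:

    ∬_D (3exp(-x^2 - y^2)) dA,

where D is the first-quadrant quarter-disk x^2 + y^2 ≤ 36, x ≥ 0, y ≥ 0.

The region D is 0 ≤ r ≤ 6, 0 ≤ θ ≤ π/2 in polar coordinates, where x = r cos(θ), y = r sin(θ), and dA = r dr dθ.

Under the substitution, the integrand becomes 3exp(-r^2), so

    ∬_D (3exp(-x^2 - y^2)) dA = ∫_{0}^{π/2} ∫_{0}^{6} (3exp(-r^2)) · r dr dθ.

Inner integral (in r): ∫_{0}^{6} (3exp(-r^2)) · r dr = 3/2 - 3exp(-36)/2.

Outer integral (in θ): ∫_{0}^{π/2} (3/2 - 3exp(-36)/2) dθ = -3π (1 - exp(36))exp(-36)/4.

Therefore ∬_D (3exp(-x^2 - y^2)) dA = -3π (1 - exp(36))exp(-36)/4.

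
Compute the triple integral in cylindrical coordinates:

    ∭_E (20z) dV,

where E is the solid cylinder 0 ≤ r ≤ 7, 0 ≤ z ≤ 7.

In cylindrical coordinates, x = r cos(θ), y = r sin(θ), z = z, and dV = r dr dθ dz.

The integrand becomes 20z, so

    ∭_E (20z) dV = ∫_{0}^{2π} ∫_{0}^{7} ∫_{0}^{7} (20z) · r dz dr dθ.

Inner (z): 490r.
Middle (r from 0 to 7): 12005.
Outer (θ): 24010π.

Therefore the triple integral equals 24010π.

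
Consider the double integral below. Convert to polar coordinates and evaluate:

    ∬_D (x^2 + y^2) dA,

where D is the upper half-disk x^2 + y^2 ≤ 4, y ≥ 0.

The region D is 0 ≤ r ≤ 2, 0 ≤ θ ≤ π in polar coordinates, where x = r cos(θ), y = r sin(θ), and dA = r dr dθ.

Under the substitution, the integrand becomes r^2, so

    ∬_D (x^2 + y^2) dA = ∫_{0}^{π} ∫_{0}^{2} (r^2) · r dr dθ.

Inner integral (in r): ∫_{0}^{2} (r^2) · r dr = 4.

Outer integral (in θ): ∫_{0}^{π} (4) dθ = 4π.

Therefore ∬_D (x^2 + y^2) dA = 4π.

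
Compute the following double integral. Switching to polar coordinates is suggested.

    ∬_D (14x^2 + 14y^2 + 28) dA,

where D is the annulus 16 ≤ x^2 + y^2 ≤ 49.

The region D is 4 ≤ r ≤ 7, 0 ≤ θ ≤ 2π in polar coordinates, where x = r cos(θ), y = r sin(θ), and dA = r dr dθ.

Under the substitution, the integrand becomes 14r^2 + 28, so

    ∬_D (14x^2 + 14y^2 + 28) dA = ∫_{0}^{2π} ∫_{4}^{7} (14r^2 + 28) · r dr dθ.

Inner integral (in r): ∫_{4}^{7} (14r^2 + 28) · r dr = 15939/2.

Outer integral (in θ): ∫_{0}^{2π} (15939/2) dθ = 15939π.

Therefore ∬_D (14x^2 + 14y^2 + 28) dA = 15939π.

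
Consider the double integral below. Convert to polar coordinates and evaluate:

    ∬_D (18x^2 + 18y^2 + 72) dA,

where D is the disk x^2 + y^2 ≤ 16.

The region D is 0 ≤ r ≤ 4, 0 ≤ θ ≤ 2π in polar coordinates, where x = r cos(θ), y = r sin(θ), and dA = r dr dθ.

Under the substitution, the integrand becomes 18r^2 + 72, so

    ∬_D (18x^2 + 18y^2 + 72) dA = ∫_{0}^{2π} ∫_{0}^{4} (18r^2 + 72) · r dr dθ.

Inner integral (in r): ∫_{0}^{4} (18r^2 + 72) · r dr = 1728.

Outer integral (in θ): ∫_{0}^{2π} (1728) dθ = 3456π.

Therefore ∬_D (18x^2 + 18y^2 + 72) dA = 3456π.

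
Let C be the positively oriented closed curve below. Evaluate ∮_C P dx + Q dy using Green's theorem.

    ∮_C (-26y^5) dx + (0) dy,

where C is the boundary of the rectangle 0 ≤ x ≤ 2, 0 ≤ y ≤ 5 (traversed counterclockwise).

Green's theorem converts the closed line integral into a double integral over the enclosed region D:

    ∮_C P dx + Q dy = ∬_D (∂Q/∂x - ∂P/∂y) dA.

Here P = -26y^5, Q = 0, so

    ∂Q/∂x = 0,    ∂P/∂y = -130y^4,
    ∂Q/∂x - ∂P/∂y = 130y^4.

D is the region 0 ≤ x ≤ 2, 0 ≤ y ≤ 5. Evaluating the double integral:

    ∬_D (130y^4) dA = ∫_0^{2} ∫_0^{5} (130y^4) dy dx.

Inner (y from 0 to 5): 81250.
Outer (x from 0 to 2): 162500.

Therefore ∮_C P dx + Q dy = 162500.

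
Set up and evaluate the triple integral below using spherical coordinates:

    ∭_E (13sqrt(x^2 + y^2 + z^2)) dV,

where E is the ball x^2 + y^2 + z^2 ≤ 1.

In spherical coordinates, x = ρ sin(φ) cos(θ), y = ρ sin(φ) sin(θ), z = ρ cos(φ), and dV = ρ^2 sin(φ) dρ dφ dθ.

The integrand becomes 13ρ, so

    ∭_E (13sqrt(x^2 + y^2 + z^2)) dV = ∫_{0}^{2π} ∫_{0}^{π} ∫_{0}^{1} (13ρ) · ρ^2 sin(φ) dρ dφ dθ.

Inner (ρ): 13sin(φ)/4.
Middle (φ): 13/2.
Outer (θ): 13π.

Therefore the triple integral equals 13π.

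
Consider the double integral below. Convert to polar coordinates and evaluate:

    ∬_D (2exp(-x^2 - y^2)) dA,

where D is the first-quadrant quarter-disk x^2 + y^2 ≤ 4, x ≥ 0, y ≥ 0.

The region D is 0 ≤ r ≤ 2, 0 ≤ θ ≤ π/2 in polar coordinates, where x = r cos(θ), y = r sin(θ), and dA = r dr dθ.

Under the substitution, the integrand becomes 2exp(-r^2), so

    ∬_D (2exp(-x^2 - y^2)) dA = ∫_{0}^{π/2} ∫_{0}^{2} (2exp(-r^2)) · r dr dθ.

Inner integral (in r): ∫_{0}^{2} (2exp(-r^2)) · r dr = 1 - exp(-4).

Outer integral (in θ): ∫_{0}^{π/2} (1 - exp(-4)) dθ = -π exp(-4)/2 + π/2.

Therefore ∬_D (2exp(-x^2 - y^2)) dA = -π exp(-4)/2 + π/2.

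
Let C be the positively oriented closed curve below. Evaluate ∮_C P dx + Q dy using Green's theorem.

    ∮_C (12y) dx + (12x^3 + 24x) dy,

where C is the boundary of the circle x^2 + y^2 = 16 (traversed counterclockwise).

Green's theorem converts the closed line integral into a double integral over the enclosed region D:

    ∮_C P dx + Q dy = ∬_D (∂Q/∂x - ∂P/∂y) dA.

Here P = 12y, Q = 12x^3 + 24x, so

    ∂Q/∂x = 36x^2 + 24,    ∂P/∂y = 12,
    ∂Q/∂x - ∂P/∂y = 36x^2 + 12.

D is the region x^2 + y^2 ≤ 16. Evaluating the double integral:

In polar coordinates (x = r cos θ, y = r sin θ, dA = r dr dθ) the integrand becomes 36r^2cos(θ)^2 + 12, so

    ∬_D (36x^2 + 12) dA = ∫_0^{2π} ∫_0^{4} (36r^2cos(θ)^2 + 12) · r dr dθ.

Inner (r from 0 to 4): 2304cos(θ)^2 + 96.
Outer (θ from 0 to 2π): 2496π.

Therefore ∮_C P dx + Q dy = 2496π.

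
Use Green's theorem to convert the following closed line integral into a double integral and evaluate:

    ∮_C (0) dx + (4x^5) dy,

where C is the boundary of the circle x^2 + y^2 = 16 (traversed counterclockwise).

Green's theorem converts the closed line integral into a double integral over the enclosed region D:

    ∮_C P dx + Q dy = ∬_D (∂Q/∂x - ∂P/∂y) dA.

Here P = 0, Q = 4x^5, so

    ∂Q/∂x = 20x^4,    ∂P/∂y = 0,
    ∂Q/∂x - ∂P/∂y = 20x^4.

D is the region x^2 + y^2 ≤ 16. Evaluating the double integral:

In polar coordinates (x = r cos θ, y = r sin θ, dA = r dr dθ) the integrand becomes 20r^4cos(θ)^4, so

    ∬_D (20x^4) dA = ∫_0^{2π} ∫_0^{4} (20r^4cos(θ)^4) · r dr dθ.

Inner (r from 0 to 4): 40960cos(θ)^4/3.
Outer (θ from 0 to 2π): 10240π.

Therefore ∮_C P dx + Q dy = 10240π.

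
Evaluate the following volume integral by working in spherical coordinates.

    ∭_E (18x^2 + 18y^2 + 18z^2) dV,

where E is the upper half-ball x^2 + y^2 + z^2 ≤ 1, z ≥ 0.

In spherical coordinates, x = ρ sin(φ) cos(θ), y = ρ sin(φ) sin(θ), z = ρ cos(φ), and dV = ρ^2 sin(φ) dρ dφ dθ.

The integrand becomes 18ρ^2, so

    ∭_E (18x^2 + 18y^2 + 18z^2) dV = ∫_{0}^{2π} ∫_{0}^{π/2} ∫_{0}^{1} (18ρ^2) · ρ^2 sin(φ) dρ dφ dθ.

Inner (ρ): 18sin(φ)/5.
Middle (φ): 18/5.
Outer (θ): 36π/5.

Therefore the triple integral equals 36π/5.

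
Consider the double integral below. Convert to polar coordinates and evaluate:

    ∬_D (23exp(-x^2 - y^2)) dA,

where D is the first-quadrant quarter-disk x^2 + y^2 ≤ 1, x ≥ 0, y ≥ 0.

The region D is 0 ≤ r ≤ 1, 0 ≤ θ ≤ π/2 in polar coordinates, where x = r cos(θ), y = r sin(θ), and dA = r dr dθ.

Under the substitution, the integrand becomes 23exp(-r^2), so

    ∬_D (23exp(-x^2 - y^2)) dA = ∫_{0}^{π/2} ∫_{0}^{1} (23exp(-r^2)) · r dr dθ.

Inner integral (in r): ∫_{0}^{1} (23exp(-r^2)) · r dr = 23/2 - 23exp(-1)/2.

Outer integral (in θ): ∫_{0}^{π/2} (23/2 - 23exp(-1)/2) dθ = -23π (1 - e)exp(-1)/4.

Therefore ∬_D (23exp(-x^2 - y^2)) dA = -23π (1 - e)exp(-1)/4.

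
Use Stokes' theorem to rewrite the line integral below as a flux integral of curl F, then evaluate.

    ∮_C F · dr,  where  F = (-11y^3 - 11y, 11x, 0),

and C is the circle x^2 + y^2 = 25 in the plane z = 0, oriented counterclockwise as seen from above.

Let S be the flat disk x^2 + y^2 ≤ 25 in the plane z = 0, with upward unit normal n̂ = ẑ. By Stokes' theorem,

    ∮_C F · dr = ∬_S (∇ × F) · n̂ dS = ∬_D (curl F)_z dA,

where D is the disk x^2 + y^2 ≤ 25.

Compute the curl of F = (-11y^3 - 11y, 11x, 0):
    (∇ × F)_x = ∂F_z/∂y - ∂F_y/∂z = 0,
    (∇ × F)_y = ∂F_x/∂z - ∂F_z/∂x = 0,
    (∇ × F)_z = ∂F_y/∂x - ∂F_x/∂y = 33y^2 + 22.

On z = 0, (curl F)_z = 33y^2 + 22.

Convert to polar (x = r cos θ, y = r sin θ, dA = r dr dθ); the integrand becomes 33r^2sin(θ)^2 + 22, so

    ∬_D (curl F)_z dA = ∫_0^{2π} ∫_0^{5} (33r^2sin(θ)^2 + 22) · r dr dθ.

Inner (r from 0 to 5): 20625sin(θ)^2/4 + 275.
Outer (θ from 0 to 2π): 22825π/4.

Therefore ∮_C F · dr = 22825π/4.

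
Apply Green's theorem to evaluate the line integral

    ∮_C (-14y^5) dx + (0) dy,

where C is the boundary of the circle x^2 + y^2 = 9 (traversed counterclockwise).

Green's theorem converts the closed line integral into a double integral over the enclosed region D:

    ∮_C P dx + Q dy = ∬_D (∂Q/∂x - ∂P/∂y) dA.

Here P = -14y^5, Q = 0, so

    ∂Q/∂x = 0,    ∂P/∂y = -70y^4,
    ∂Q/∂x - ∂P/∂y = 70y^4.

D is the region x^2 + y^2 ≤ 9. Evaluating the double integral:

In polar coordinates (x = r cos θ, y = r sin θ, dA = r dr dθ) the integrand becomes 70r^4sin(θ)^4, so

    ∬_D (70y^4) dA = ∫_0^{2π} ∫_0^{3} (70r^4sin(θ)^4) · r dr dθ.

Inner (r from 0 to 3): 8505sin(θ)^4.
Outer (θ from 0 to 2π): 25515π/4.

Therefore ∮_C P dx + Q dy = 25515π/4.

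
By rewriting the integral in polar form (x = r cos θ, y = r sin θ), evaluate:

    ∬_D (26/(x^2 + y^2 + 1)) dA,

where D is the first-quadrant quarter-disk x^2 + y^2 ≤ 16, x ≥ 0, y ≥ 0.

The region D is 0 ≤ r ≤ 4, 0 ≤ θ ≤ π/2 in polar coordinates, where x = r cos(θ), y = r sin(θ), and dA = r dr dθ.

Under the substitution, the integrand becomes 26/(r^2 + 1), so

    ∬_D (26/(x^2 + y^2 + 1)) dA = ∫_{0}^{π/2} ∫_{0}^{4} (26/(r^2 + 1)) · r dr dθ.

Inner integral (in r): ∫_{0}^{4} (26/(r^2 + 1)) · r dr = log(9904578032905937).

Outer integral (in θ): ∫_{0}^{π/2} (log(9904578032905937)) dθ = log(9904578032905937^(π/2)).

Therefore ∬_D (26/(x^2 + y^2 + 1)) dA = log(9904578032905937^(π/2)).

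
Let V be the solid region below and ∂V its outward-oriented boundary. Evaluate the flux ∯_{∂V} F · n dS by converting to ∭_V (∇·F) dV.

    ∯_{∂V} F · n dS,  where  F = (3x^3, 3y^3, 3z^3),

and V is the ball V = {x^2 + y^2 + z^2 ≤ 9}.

By the divergence theorem,

    ∯_{∂V} F · n dS = ∭_V (∇ · F) dV.

Compute the divergence:
    ∇ · F = ∂F_x/∂x + ∂F_y/∂y + ∂F_z/∂z = 9x^2 + 9y^2 + 9z^2.

In spherical coordinates, x = ρ sin(φ) cos(θ), y = ρ sin(φ) sin(θ), z = ρ cos(φ), dV = ρ^2 sin(φ) dρ dφ dθ, with 0 ≤ ρ ≤ 3, 0 ≤ φ ≤ π, 0 ≤ θ ≤ 2π.

The integrand, after substitution and multiplying by the volume element, becomes (9ρ^2) · ρ^2 sin(φ), so

    ∭_V (∇·F) dV = ∫_0^{2π} ∫_0^{π} ∫_0^{3} (9ρ^2) · ρ^2 sin(φ) dρ dφ dθ.

Inner (ρ from 0 to 3): 2187sin(φ)/5.
Middle (φ from 0 to π): 4374/5.
Outer (θ from 0 to 2π): 8748π/5.

Therefore ∯_{∂V} F · n dS = 8748π/5.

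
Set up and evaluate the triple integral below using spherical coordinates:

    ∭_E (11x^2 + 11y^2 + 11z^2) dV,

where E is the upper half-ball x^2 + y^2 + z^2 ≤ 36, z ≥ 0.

In spherical coordinates, x = ρ sin(φ) cos(θ), y = ρ sin(φ) sin(θ), z = ρ cos(φ), and dV = ρ^2 sin(φ) dρ dφ dθ.

The integrand becomes 11ρ^2, so

    ∭_E (11x^2 + 11y^2 + 11z^2) dV = ∫_{0}^{2π} ∫_{0}^{π/2} ∫_{0}^{6} (11ρ^2) · ρ^2 sin(φ) dρ dφ dθ.

Inner (ρ): 85536sin(φ)/5.
Middle (φ): 85536/5.
Outer (θ): 171072π/5.

Therefore the triple integral equals 171072π/5.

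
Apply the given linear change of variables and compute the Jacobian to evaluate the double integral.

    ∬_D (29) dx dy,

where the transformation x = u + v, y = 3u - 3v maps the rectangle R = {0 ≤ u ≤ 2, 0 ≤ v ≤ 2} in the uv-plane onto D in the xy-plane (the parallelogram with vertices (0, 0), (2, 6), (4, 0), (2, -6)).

Compute the Jacobian determinant of (x, y) with respect to (u, v):

    ∂(x,y)/∂(u,v) = | 1  1 | = (1)(-3) - (1)(3) = -6.
                   | 3  -3 |

Its absolute value is |J| = 6 (the area scaling factor).

Substituting x = u + v, y = 3u - 3v into the integrand,

    29 → 29,

so the integral becomes

    ∬_R (29) · |J| du dv = ∫_0^2 ∫_0^2 (174) dv du.

Inner (v): 348.
Outer (u): 696.

Therefore ∬_D (29) dx dy = 696.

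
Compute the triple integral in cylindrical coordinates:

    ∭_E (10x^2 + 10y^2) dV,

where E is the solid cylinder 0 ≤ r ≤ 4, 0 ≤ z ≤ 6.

In cylindrical coordinates, x = r cos(θ), y = r sin(θ), z = z, and dV = r dr dθ dz.

The integrand becomes 10r^2, so

    ∭_E (10x^2 + 10y^2) dV = ∫_{0}^{2π} ∫_{0}^{4} ∫_{0}^{6} (10r^2) · r dz dr dθ.

Inner (z): 60r^3.
Middle (r from 0 to 4): 3840.
Outer (θ): 7680π.

Therefore the triple integral equals 7680π.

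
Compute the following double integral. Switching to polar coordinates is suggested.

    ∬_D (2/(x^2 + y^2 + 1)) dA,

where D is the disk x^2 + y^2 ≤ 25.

The region D is 0 ≤ r ≤ 5, 0 ≤ θ ≤ 2π in polar coordinates, where x = r cos(θ), y = r sin(θ), and dA = r dr dθ.

Under the substitution, the integrand becomes 2/(r^2 + 1), so

    ∬_D (2/(x^2 + y^2 + 1)) dA = ∫_{0}^{2π} ∫_{0}^{5} (2/(r^2 + 1)) · r dr dθ.

Inner integral (in r): ∫_{0}^{5} (2/(r^2 + 1)) · r dr = log(26).

Outer integral (in θ): ∫_{0}^{2π} (log(26)) dθ = 2π log(26).

Therefore ∬_D (2/(x^2 + y^2 + 1)) dA = 2π log(26).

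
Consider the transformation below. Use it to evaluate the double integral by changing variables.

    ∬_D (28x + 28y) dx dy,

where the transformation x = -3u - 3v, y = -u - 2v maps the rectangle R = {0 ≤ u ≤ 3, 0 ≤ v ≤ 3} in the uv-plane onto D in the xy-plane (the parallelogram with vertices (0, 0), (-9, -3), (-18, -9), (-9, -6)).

Compute the Jacobian determinant of (x, y) with respect to (u, v):

    ∂(x,y)/∂(u,v) = | -3  -3 | = (-3)(-2) - (-3)(-1) = 3.
                   | -1  -2 |

Its absolute value is |J| = 3 (the area scaling factor).

Substituting x = -3u - 3v, y = -u - 2v into the integrand,

    28x + 28y → -112u - 140v,

so the integral becomes

    ∬_R (-112u - 140v) · |J| du dv = ∫_0^3 ∫_0^3 (-336u - 420v) dv du.

Inner (v): -1008u - 1890.
Outer (u): -10206.

Therefore ∬_D (28x + 28y) dx dy = -10206.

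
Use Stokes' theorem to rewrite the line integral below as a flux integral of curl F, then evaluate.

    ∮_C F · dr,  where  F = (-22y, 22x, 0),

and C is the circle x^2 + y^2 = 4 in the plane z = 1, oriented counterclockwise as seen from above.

Let S be the flat disk x^2 + y^2 ≤ 4 in the plane z = 1, with upward unit normal n̂ = ẑ. By Stokes' theorem,

    ∮_C F · dr = ∬_S (∇ × F) · n̂ dS = ∬_D (curl F)_z dA,

where D is the disk x^2 + y^2 ≤ 4.

Compute the curl of F = (-22y, 22x, 0):
    (∇ × F)_x = ∂F_z/∂y - ∂F_y/∂z = 0,
    (∇ × F)_y = ∂F_x/∂z - ∂F_z/∂x = 0,
    (∇ × F)_z = ∂F_y/∂x - ∂F_x/∂y = 44.

On z = 1, (curl F)_z = 44.

Convert to polar (x = r cos θ, y = r sin θ, dA = r dr dθ); the integrand becomes 44, so

    ∬_D (curl F)_z dA = ∫_0^{2π} ∫_0^{2} (44) · r dr dθ.

Inner (r from 0 to 2): 88.
Outer (θ from 0 to 2π): 176π.

Therefore ∮_C F · dr = 176π.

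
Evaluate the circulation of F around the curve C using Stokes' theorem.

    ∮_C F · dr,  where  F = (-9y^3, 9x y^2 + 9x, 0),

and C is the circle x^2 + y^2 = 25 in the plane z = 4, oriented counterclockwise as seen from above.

Let S be the flat disk x^2 + y^2 ≤ 25 in the plane z = 4, with upward unit normal n̂ = ẑ. By Stokes' theorem,

    ∮_C F · dr = ∬_S (∇ × F) · n̂ dS = ∬_D (curl F)_z dA,

where D is the disk x^2 + y^2 ≤ 25.

Compute the curl of F = (-9y^3, 9x y^2 + 9x, 0):
    (∇ × F)_x = ∂F_z/∂y - ∂F_y/∂z = 0,
    (∇ × F)_y = ∂F_x/∂z - ∂F_z/∂x = 0,
    (∇ × F)_z = ∂F_y/∂x - ∂F_x/∂y = 36y^2 + 9.

On z = 4, (curl F)_z = 36y^2 + 9.

Convert to polar (x = r cos θ, y = r sin θ, dA = r dr dθ); the integrand becomes 36r^2sin(θ)^2 + 9, so

    ∬_D (curl F)_z dA = ∫_0^{2π} ∫_0^{5} (36r^2sin(θ)^2 + 9) · r dr dθ.

Inner (r from 0 to 5): 5625sin(θ)^2 + 225/2.
Outer (θ from 0 to 2π): 5850π.

Therefore ∮_C F · dr = 5850π.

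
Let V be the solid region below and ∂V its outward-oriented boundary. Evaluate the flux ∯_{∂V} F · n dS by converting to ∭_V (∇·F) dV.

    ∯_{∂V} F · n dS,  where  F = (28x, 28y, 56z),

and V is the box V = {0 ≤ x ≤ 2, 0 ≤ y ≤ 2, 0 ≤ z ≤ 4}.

By the divergence theorem,

    ∯_{∂V} F · n dS = ∭_V (∇ · F) dV.

Compute the divergence:
    ∇ · F = ∂F_x/∂x + ∂F_y/∂y + ∂F_z/∂z = 28 + 28 + 56 = 112.

V is a rectangular box, so dV = dx dy dz with 0 ≤ x ≤ 2, 0 ≤ y ≤ 2, 0 ≤ z ≤ 4.

Integrate (112) over V as an iterated integral:

    ∭_V (∇·F) dV = ∫_0^{2} ∫_0^{2} ∫_0^{4} (112) dz dy dx.

Inner (z from 0 to 4): 448.
Middle (y from 0 to 2): 896.
Outer (x from 0 to 2): 1792.

Therefore ∯_{∂V} F · n dS = 1792.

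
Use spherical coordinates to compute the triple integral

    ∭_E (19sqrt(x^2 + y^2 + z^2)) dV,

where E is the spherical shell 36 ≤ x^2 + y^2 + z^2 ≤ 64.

In spherical coordinates, x = ρ sin(φ) cos(θ), y = ρ sin(φ) sin(θ), z = ρ cos(φ), and dV = ρ^2 sin(φ) dρ dφ dθ.

The integrand becomes 19ρ, so

    ∭_E (19sqrt(x^2 + y^2 + z^2)) dV = ∫_{0}^{2π} ∫_{0}^{π} ∫_{6}^{8} (19ρ) · ρ^2 sin(φ) dρ dφ dθ.

Inner (ρ): 13300sin(φ).
Middle (φ): 26600.
Outer (θ): 53200π.

Therefore the triple integral equals 53200π.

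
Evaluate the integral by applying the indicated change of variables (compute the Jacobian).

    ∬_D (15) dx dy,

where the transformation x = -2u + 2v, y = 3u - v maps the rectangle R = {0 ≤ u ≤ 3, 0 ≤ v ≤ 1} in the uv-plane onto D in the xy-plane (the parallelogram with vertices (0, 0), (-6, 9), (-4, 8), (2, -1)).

Compute the Jacobian determinant of (x, y) with respect to (u, v):

    ∂(x,y)/∂(u,v) = | -2  2 | = (-2)(-1) - (2)(3) = -4.
                   | 3  -1 |

Its absolute value is |J| = 4 (the area scaling factor).

Substituting x = -2u + 2v, y = 3u - v into the integrand,

    15 → 15,

so the integral becomes

    ∬_R (15) · |J| du dv = ∫_0^3 ∫_0^1 (60) dv du.

Inner (v): 60.
Outer (u): 180.

Therefore ∬_D (15) dx dy = 180.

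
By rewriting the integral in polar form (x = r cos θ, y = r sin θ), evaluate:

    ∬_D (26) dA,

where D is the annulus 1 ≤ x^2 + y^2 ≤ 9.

The region D is 1 ≤ r ≤ 3, 0 ≤ θ ≤ 2π in polar coordinates, where x = r cos(θ), y = r sin(θ), and dA = r dr dθ.

Under the substitution, the integrand becomes 26, so

    ∬_D (26) dA = ∫_{0}^{2π} ∫_{1}^{3} (26) · r dr dθ.

Inner integral (in r): ∫_{1}^{3} (26) · r dr = 104.

Outer integral (in θ): ∫_{0}^{2π} (104) dθ = 208π.

Therefore ∬_D (26) dA = 208π.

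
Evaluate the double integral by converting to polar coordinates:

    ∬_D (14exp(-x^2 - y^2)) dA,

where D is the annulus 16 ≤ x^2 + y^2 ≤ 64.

The region D is 4 ≤ r ≤ 8, 0 ≤ θ ≤ 2π in polar coordinates, where x = r cos(θ), y = r sin(θ), and dA = r dr dθ.

Under the substitution, the integrand becomes 14exp(-r^2), so

    ∬_D (14exp(-x^2 - y^2)) dA = ∫_{0}^{2π} ∫_{4}^{8} (14exp(-r^2)) · r dr dθ.

Inner integral (in r): ∫_{4}^{8} (14exp(-r^2)) · r dr = -(7 - 7exp(48))exp(-64).

Outer integral (in θ): ∫_{0}^{2π} (-(7 - 7exp(48))exp(-64)) dθ = -14π (1 - exp(48))exp(-64).

Therefore ∬_D (14exp(-x^2 - y^2)) dA = -14π (1 - exp(48))exp(-64).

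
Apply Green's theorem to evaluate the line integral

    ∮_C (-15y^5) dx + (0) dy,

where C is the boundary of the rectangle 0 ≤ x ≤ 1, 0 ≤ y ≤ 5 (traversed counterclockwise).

Green's theorem converts the closed line integral into a double integral over the enclosed region D:

    ∮_C P dx + Q dy = ∬_D (∂Q/∂x - ∂P/∂y) dA.

Here P = -15y^5, Q = 0, so

    ∂Q/∂x = 0,    ∂P/∂y = -75y^4,
    ∂Q/∂x - ∂P/∂y = 75y^4.

D is the region 0 ≤ x ≤ 1, 0 ≤ y ≤ 5. Evaluating the double integral:

    ∬_D (75y^4) dA = ∫_0^{1} ∫_0^{5} (75y^4) dy dx.

Inner (y from 0 to 5): 46875.
Outer (x from 0 to 1): 46875.

Therefore ∮_C P dx + Q dy = 46875.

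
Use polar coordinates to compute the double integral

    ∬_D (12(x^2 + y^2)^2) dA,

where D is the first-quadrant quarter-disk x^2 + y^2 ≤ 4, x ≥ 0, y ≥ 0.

The region D is 0 ≤ r ≤ 2, 0 ≤ θ ≤ π/2 in polar coordinates, where x = r cos(θ), y = r sin(θ), and dA = r dr dθ.

Under the substitution, the integrand becomes 12r^4, so

    ∬_D (12(x^2 + y^2)^2) dA = ∫_{0}^{π/2} ∫_{0}^{2} (12r^4) · r dr dθ.

Inner integral (in r): ∫_{0}^{2} (12r^4) · r dr = 128.

Outer integral (in θ): ∫_{0}^{π/2} (128) dθ = 64π.

Therefore ∬_D (12(x^2 + y^2)^2) dA = 64π.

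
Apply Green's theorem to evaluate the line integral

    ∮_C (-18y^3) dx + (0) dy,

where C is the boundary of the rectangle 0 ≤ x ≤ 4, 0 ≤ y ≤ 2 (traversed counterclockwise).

Green's theorem converts the closed line integral into a double integral over the enclosed region D:

    ∮_C P dx + Q dy = ∬_D (∂Q/∂x - ∂P/∂y) dA.

Here P = -18y^3, Q = 0, so

    ∂Q/∂x = 0,    ∂P/∂y = -54y^2,
    ∂Q/∂x - ∂P/∂y = 54y^2.

D is the region 0 ≤ x ≤ 4, 0 ≤ y ≤ 2. Evaluating the double integral:

    ∬_D (54y^2) dA = ∫_0^{4} ∫_0^{2} (54y^2) dy dx.

Inner (y from 0 to 2): 144.
Outer (x from 0 to 4): 576.

Therefore ∮_C P dx + Q dy = 576.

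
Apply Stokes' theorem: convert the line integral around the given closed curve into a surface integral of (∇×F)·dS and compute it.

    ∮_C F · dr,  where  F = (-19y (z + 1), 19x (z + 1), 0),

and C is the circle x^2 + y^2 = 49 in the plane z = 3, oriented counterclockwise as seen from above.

Let S be the flat disk x^2 + y^2 ≤ 49 in the plane z = 3, with upward unit normal n̂ = ẑ. By Stokes' theorem,

    ∮_C F · dr = ∬_S (∇ × F) · n̂ dS = ∬_D (curl F)_z dA,

where D is the disk x^2 + y^2 ≤ 49.

Compute the curl of F = (-19y (z + 1), 19x (z + 1), 0):
    (∇ × F)_x = ∂F_z/∂y - ∂F_y/∂z = -19x,
    (∇ × F)_y = ∂F_x/∂z - ∂F_z/∂x = -19y,
    (∇ × F)_z = ∂F_y/∂x - ∂F_x/∂y = 38z + 38.

On z = 3, (curl F)_z = 152.

Convert to polar (x = r cos θ, y = r sin θ, dA = r dr dθ); the integrand becomes 152, so

    ∬_D (curl F)_z dA = ∫_0^{2π} ∫_0^{7} (152) · r dr dθ.

Inner (r from 0 to 7): 3724.
Outer (θ from 0 to 2π): 7448π.

Therefore ∮_C F · dr = 7448π.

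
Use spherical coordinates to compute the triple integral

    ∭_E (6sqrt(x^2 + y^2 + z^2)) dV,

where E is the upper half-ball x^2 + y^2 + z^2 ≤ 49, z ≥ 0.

In spherical coordinates, x = ρ sin(φ) cos(θ), y = ρ sin(φ) sin(θ), z = ρ cos(φ), and dV = ρ^2 sin(φ) dρ dφ dθ.

The integrand becomes 6ρ, so

    ∭_E (6sqrt(x^2 + y^2 + z^2)) dV = ∫_{0}^{2π} ∫_{0}^{π/2} ∫_{0}^{7} (6ρ) · ρ^2 sin(φ) dρ dφ dθ.

Inner (ρ): 7203sin(φ)/2.
Middle (φ): 7203/2.
Outer (θ): 7203π.

Therefore the triple integral equals 7203π.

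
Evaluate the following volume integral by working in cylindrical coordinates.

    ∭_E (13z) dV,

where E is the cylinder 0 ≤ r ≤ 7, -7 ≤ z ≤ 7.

In cylindrical coordinates, x = r cos(θ), y = r sin(θ), z = z, and dV = r dr dθ dz.

The integrand becomes 13z, so

    ∭_E (13z) dV = ∫_{0}^{2π} ∫_{0}^{7} ∫_{-7}^{7} (13z) · r dz dr dθ.

Inner (z): 0.
Middle (r from 0 to 7): 0.
Outer (θ): 0.

Therefore the triple integral equals 0.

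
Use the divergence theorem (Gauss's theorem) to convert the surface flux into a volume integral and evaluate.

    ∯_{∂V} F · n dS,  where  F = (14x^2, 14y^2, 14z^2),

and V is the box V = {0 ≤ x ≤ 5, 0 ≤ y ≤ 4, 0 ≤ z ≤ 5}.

By the divergence theorem,

    ∯_{∂V} F · n dS = ∭_V (∇ · F) dV.

Compute the divergence:
    ∇ · F = ∂F_x/∂x + ∂F_y/∂y + ∂F_z/∂z = 28x + 28y + 28z.

V is a rectangular box, so dV = dx dy dz with 0 ≤ x ≤ 5, 0 ≤ y ≤ 4, 0 ≤ z ≤ 5.

Integrate (28x + 28y + 28z) over V as an iterated integral:

    ∭_V (∇·F) dV = ∫_0^{5} ∫_0^{4} ∫_0^{5} (28x + 28y + 28z) dz dy dx.

Inner (z from 0 to 5): 140x + 140y + 350.
Middle (y from 0 to 4): 560x + 2520.
Outer (x from 0 to 5): 19600.

Therefore ∯_{∂V} F · n dS = 19600.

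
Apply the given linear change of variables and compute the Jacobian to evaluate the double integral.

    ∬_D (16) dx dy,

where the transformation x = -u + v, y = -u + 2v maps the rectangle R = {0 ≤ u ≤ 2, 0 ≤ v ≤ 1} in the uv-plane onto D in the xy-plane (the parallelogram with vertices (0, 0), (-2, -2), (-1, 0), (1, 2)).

Compute the Jacobian determinant of (x, y) with respect to (u, v):

    ∂(x,y)/∂(u,v) = | -1  1 | = (-1)(2) - (1)(-1) = -1.
                   | -1  2 |

Its absolute value is |J| = 1 (the area scaling factor).

Substituting x = -u + v, y = -u + 2v into the integrand,

    16 → 16,

so the integral becomes

    ∬_R (16) · |J| du dv = ∫_0^2 ∫_0^1 (16) dv du.

Inner (v): 16.
Outer (u): 32.

Therefore ∬_D (16) dx dy = 32.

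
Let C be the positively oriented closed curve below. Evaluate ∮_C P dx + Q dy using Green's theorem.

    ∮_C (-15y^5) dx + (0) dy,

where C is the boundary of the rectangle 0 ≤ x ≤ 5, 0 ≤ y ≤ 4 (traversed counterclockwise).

Green's theorem converts the closed line integral into a double integral over the enclosed region D:

    ∮_C P dx + Q dy = ∬_D (∂Q/∂x - ∂P/∂y) dA.

Here P = -15y^5, Q = 0, so

    ∂Q/∂x = 0,    ∂P/∂y = -75y^4,
    ∂Q/∂x - ∂P/∂y = 75y^4.

D is the region 0 ≤ x ≤ 5, 0 ≤ y ≤ 4. Evaluating the double integral:

    ∬_D (75y^4) dA = ∫_0^{5} ∫_0^{4} (75y^4) dy dx.

Inner (y from 0 to 4): 15360.
Outer (x from 0 to 5): 76800.

Therefore ∮_C P dx + Q dy = 76800.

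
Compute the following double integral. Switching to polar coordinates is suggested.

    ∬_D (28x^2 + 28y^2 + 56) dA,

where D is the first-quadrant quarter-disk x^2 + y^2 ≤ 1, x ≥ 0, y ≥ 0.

The region D is 0 ≤ r ≤ 1, 0 ≤ θ ≤ π/2 in polar coordinates, where x = r cos(θ), y = r sin(θ), and dA = r dr dθ.

Under the substitution, the integrand becomes 28r^2 + 56, so

    ∬_D (28x^2 + 28y^2 + 56) dA = ∫_{0}^{π/2} ∫_{0}^{1} (28r^2 + 56) · r dr dθ.

Inner integral (in r): ∫_{0}^{1} (28r^2 + 56) · r dr = 35.

Outer integral (in θ): ∫_{0}^{π/2} (35) dθ = 35π/2.

Therefore ∬_D (28x^2 + 28y^2 + 56) dA = 35π/2.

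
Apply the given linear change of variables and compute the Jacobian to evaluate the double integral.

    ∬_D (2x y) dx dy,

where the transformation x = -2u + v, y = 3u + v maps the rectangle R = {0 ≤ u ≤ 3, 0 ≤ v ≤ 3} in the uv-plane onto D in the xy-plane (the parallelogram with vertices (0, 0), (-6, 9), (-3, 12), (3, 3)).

Compute the Jacobian determinant of (x, y) with respect to (u, v):

    ∂(x,y)/∂(u,v) = | -2  1 | = (-2)(1) - (1)(3) = -5.
                   | 3  1 |

Its absolute value is |J| = 5 (the area scaling factor).

Substituting x = -2u + v, y = 3u + v into the integrand,

    2x y → -12u^2 + 2u v + 2v^2,

so the integral becomes

    ∬_R (-12u^2 + 2u v + 2v^2) · |J| du dv = ∫_0^3 ∫_0^3 (-60u^2 + 10u v + 10v^2) dv du.

Inner (v): -180u^2 + 45u + 90.
Outer (u): -2295/2.

Therefore ∬_D (2x y) dx dy = -2295/2.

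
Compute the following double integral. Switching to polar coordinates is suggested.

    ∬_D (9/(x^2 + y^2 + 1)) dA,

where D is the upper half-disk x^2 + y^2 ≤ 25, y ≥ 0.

The region D is 0 ≤ r ≤ 5, 0 ≤ θ ≤ π in polar coordinates, where x = r cos(θ), y = r sin(θ), and dA = r dr dθ.

Under the substitution, the integrand becomes 9/(r^2 + 1), so

    ∬_D (9/(x^2 + y^2 + 1)) dA = ∫_{0}^{π} ∫_{0}^{5} (9/(r^2 + 1)) · r dr dθ.

Inner integral (in r): ∫_{0}^{5} (9/(r^2 + 1)) · r dr = 9log(26)/2.

Outer integral (in θ): ∫_{0}^{π} (9log(26)/2) dθ = 9π log(26)/2.

Therefore ∬_D (9/(x^2 + y^2 + 1)) dA = 9π log(26)/2.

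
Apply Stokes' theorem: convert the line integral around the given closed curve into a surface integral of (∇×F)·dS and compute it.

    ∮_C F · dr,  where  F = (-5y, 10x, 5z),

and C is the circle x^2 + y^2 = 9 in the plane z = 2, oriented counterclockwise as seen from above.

Let S be the flat disk x^2 + y^2 ≤ 9 in the plane z = 2, with upward unit normal n̂ = ẑ. By Stokes' theorem,

    ∮_C F · dr = ∬_S (∇ × F) · n̂ dS = ∬_D (curl F)_z dA,

where D is the disk x^2 + y^2 ≤ 9.

Compute the curl of F = (-5y, 10x, 5z):
    (∇ × F)_x = ∂F_z/∂y - ∂F_y/∂z = 0,
    (∇ × F)_y = ∂F_x/∂z - ∂F_z/∂x = 0,
    (∇ × F)_z = ∂F_y/∂x - ∂F_x/∂y = 15.

On z = 2, (curl F)_z = 15.

Convert to polar (x = r cos θ, y = r sin θ, dA = r dr dθ); the integrand becomes 15, so

    ∬_D (curl F)_z dA = ∫_0^{2π} ∫_0^{3} (15) · r dr dθ.

Inner (r from 0 to 3): 135/2.
Outer (θ from 0 to 2π): 135π.

Therefore ∮_C F · dr = 135π.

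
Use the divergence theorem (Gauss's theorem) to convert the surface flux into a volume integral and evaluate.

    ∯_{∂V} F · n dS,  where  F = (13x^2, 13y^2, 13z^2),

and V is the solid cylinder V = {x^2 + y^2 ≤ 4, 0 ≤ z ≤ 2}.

By the divergence theorem,

    ∯_{∂V} F · n dS = ∭_V (∇ · F) dV.

Compute the divergence:
    ∇ · F = ∂F_x/∂x + ∂F_y/∂y + ∂F_z/∂z = 26x + 26y + 26z.

In cylindrical coordinates, x = r cos(θ), y = r sin(θ), z = z, dV = r dr dθ dz, with 0 ≤ r ≤ 2, 0 ≤ θ ≤ 2π, 0 ≤ z ≤ 2.

The integrand, after substitution and multiplying by the volume element, becomes (26sqrt(2)r sin(θ + π/4) + 26z) · r, so

    ∭_V (∇·F) dV = ∫_0^{2π} ∫_0^{2} ∫_0^{2} (26sqrt(2)r sin(θ + π/4) + 26z) · r dz dr dθ.

Inner (z from 0 to 2): 52r (sqrt(2)r sin(θ + π/4) + 1).
Middle (r from 0 to 2): 416sqrt(2)sin(θ + π/4)/3 + 104.
Outer (θ from 0 to 2π): 208π.

Therefore ∯_{∂V} F · n dS = 208π.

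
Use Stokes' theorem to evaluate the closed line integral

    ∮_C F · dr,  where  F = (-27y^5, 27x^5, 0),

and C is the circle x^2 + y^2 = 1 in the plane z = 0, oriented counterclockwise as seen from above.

Let S be the flat disk x^2 + y^2 ≤ 1 in the plane z = 0, with upward unit normal n̂ = ẑ. By Stokes' theorem,

    ∮_C F · dr = ∬_S (∇ × F) · n̂ dS = ∬_D (curl F)_z dA,

where D is the disk x^2 + y^2 ≤ 1.

Compute the curl of F = (-27y^5, 27x^5, 0):
    (∇ × F)_x = ∂F_z/∂y - ∂F_y/∂z = 0,
    (∇ × F)_y = ∂F_x/∂z - ∂F_z/∂x = 0,
    (∇ × F)_z = ∂F_y/∂x - ∂F_x/∂y = 135x^4 + 135y^4.

On z = 0, (curl F)_z = 135x^4 + 135y^4.

Convert to polar (x = r cos θ, y = r sin θ, dA = r dr dθ); the integrand becomes 135r^4(sin(θ)^4 + cos(θ)^4), so

    ∬_D (curl F)_z dA = ∫_0^{2π} ∫_0^{1} (135r^4(sin(θ)^4 + cos(θ)^4)) · r dr dθ.

Inner (r from 0 to 1): 45sin(θ)^4/2 + 45cos(θ)^4/2.
Outer (θ from 0 to 2π): 135π/4.

Therefore ∮_C F · dr = 135π/4.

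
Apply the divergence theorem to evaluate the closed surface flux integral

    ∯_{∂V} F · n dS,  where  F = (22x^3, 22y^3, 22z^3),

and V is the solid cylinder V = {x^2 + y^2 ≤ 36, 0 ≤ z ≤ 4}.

By the divergence theorem,

    ∯_{∂V} F · n dS = ∭_V (∇ · F) dV.

Compute the divergence:
    ∇ · F = ∂F_x/∂x + ∂F_y/∂y + ∂F_z/∂z = 66x^2 + 66y^2 + 66z^2.

In cylindrical coordinates, x = r cos(θ), y = r sin(θ), z = z, dV = r dr dθ dz, with 0 ≤ r ≤ 6, 0 ≤ θ ≤ 2π, 0 ≤ z ≤ 4.

The integrand, after substitution and multiplying by the volume element, becomes (66r^2 + 66z^2) · r, so

    ∭_V (∇·F) dV = ∫_0^{2π} ∫_0^{6} ∫_0^{4} (66r^2 + 66z^2) · r dz dr dθ.

Inner (z from 0 to 4): 264r^3 + 1408r.
Middle (r from 0 to 6): 110880.
Outer (θ from 0 to 2π): 221760π.

Therefore ∯_{∂V} F · n dS = 221760π.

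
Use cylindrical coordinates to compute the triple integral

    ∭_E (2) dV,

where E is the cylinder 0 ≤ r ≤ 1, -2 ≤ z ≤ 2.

In cylindrical coordinates, x = r cos(θ), y = r sin(θ), z = z, and dV = r dr dθ dz.

The integrand becomes 2, so

    ∭_E (2) dV = ∫_{0}^{2π} ∫_{0}^{1} ∫_{-2}^{2} (2) · r dz dr dθ.

Inner (z): 8r.
Middle (r from 0 to 1): 4.
Outer (θ): 8π.

Therefore the triple integral equals 8π.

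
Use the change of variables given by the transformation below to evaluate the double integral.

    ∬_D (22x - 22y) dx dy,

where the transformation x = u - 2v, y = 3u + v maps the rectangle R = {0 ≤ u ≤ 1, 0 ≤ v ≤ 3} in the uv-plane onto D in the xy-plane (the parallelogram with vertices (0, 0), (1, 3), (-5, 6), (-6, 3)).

Compute the Jacobian determinant of (x, y) with respect to (u, v):

    ∂(x,y)/∂(u,v) = | 1  -2 | = (1)(1) - (-2)(3) = 7.
                   | 3  1 |

Its absolute value is |J| = 7 (the area scaling factor).

Substituting x = u - 2v, y = 3u + v into the integrand,

    22x - 22y → -44u - 66v,

so the integral becomes

    ∬_R (-44u - 66v) · |J| du dv = ∫_0^1 ∫_0^3 (-308u - 462v) dv du.

Inner (v): -924u - 2079.
Outer (u): -2541.

Therefore ∬_D (22x - 22y) dx dy = -2541.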